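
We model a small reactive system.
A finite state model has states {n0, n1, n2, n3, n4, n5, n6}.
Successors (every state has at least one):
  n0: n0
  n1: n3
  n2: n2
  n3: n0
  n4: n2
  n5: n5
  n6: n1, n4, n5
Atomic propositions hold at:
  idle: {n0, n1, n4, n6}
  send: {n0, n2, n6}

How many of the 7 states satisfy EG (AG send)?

2

AG send: greatest fixpoint, start Z0 = {n0, n2, n6}, keep only states in Sat with every successor in Z. Z1 = {n0, n2}; fixed.
Sat(AG send) = {n0, n2}
EG (AG send): greatest fixpoint, start Z0 = {n0, n2}, keep only states in Sat with some successor in Z. Already a fixed point.
Sat(EG (AG send)) = {n0, n2}
|Sat(EG (AG send))| = |{n0, n2}| = 2.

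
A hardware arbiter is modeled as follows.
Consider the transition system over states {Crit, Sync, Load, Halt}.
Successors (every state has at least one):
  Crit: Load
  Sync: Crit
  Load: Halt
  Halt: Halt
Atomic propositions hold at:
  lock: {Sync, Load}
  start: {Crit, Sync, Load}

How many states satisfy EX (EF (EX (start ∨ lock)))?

1

Sat(start ∨ lock) = {Crit, Sync, Load}
Sat(EX (start ∨ lock)) = {s : some successor in {Crit, Sync, Load}} = {Crit, Sync}
EF (EX (start ∨ lock)): least fixpoint, start Z0 = {Crit, Sync}, add states with some successor in Z. Already a fixed point.
Sat(EF (EX (start ∨ lock))) = {Crit, Sync}
Sat(EX (EF (EX (start ∨ lock)))) = {s : some successor in {Crit, Sync}} = {Sync}
|Sat(EX (EF (EX (start ∨ lock))))| = |{Sync}| = 1.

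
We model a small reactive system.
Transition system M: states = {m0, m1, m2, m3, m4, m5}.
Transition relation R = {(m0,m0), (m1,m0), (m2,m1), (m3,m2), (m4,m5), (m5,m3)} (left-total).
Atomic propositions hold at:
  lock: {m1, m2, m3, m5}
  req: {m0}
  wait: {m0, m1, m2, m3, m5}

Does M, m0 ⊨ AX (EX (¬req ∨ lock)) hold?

No

Sat(¬req) = {m1, m2, m3, m4, m5}
Sat(¬req ∨ lock) = {m1, m2, m3, m4, m5}
Sat(EX (¬req ∨ lock)) = {s : some successor in {m1, m2, m3, m4, m5}} = {m2, m3, m4, m5}
Sat(AX (EX (¬req ∨ lock))) = {s : every successor in {m2, m3, m4, m5}} = {m3, m4, m5}
m0 ∉ Sat(AX (EX (¬req ∨ lock))) = {m3, m4, m5}, so the formula does not hold at m0.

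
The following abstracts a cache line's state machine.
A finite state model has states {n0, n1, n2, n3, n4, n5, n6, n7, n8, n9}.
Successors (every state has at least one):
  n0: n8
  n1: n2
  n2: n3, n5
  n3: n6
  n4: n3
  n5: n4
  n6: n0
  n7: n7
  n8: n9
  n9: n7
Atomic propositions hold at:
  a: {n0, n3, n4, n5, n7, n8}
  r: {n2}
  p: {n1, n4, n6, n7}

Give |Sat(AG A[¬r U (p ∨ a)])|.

8

Sat(¬r) = {n0, n1, n3, n4, n5, n6, n7, n8, n9}
Sat(p ∨ a) = {n0, n1, n3, n4, n5, n6, n7, n8}
A[¬r U (p ∨ a)]: least fixpoint, start Z0 = Sat((p ∨ a)) = {n0, n1, n3, n4, n5, n6, n7, n8}, add states in Sat(¬r) with every successor in Z. Z1 = {n0, n1, n3, n4, n5, n6, n7, n8, n9}; fixed.
Sat(A[¬r U (p ∨ a)]) = {n0, n1, n3, n4, n5, n6, n7, n8, n9}
AG A[¬r U (p ∨ a)]: greatest fixpoint, start Z0 = {n0, n1, n3, n4, n5, n6, n7, n8, n9}, keep only states in Sat with every successor in Z. Z1 = {n0, n3, n4, n5, n6, n7, n8, n9}; fixed.
Sat(AG A[¬r U (p ∨ a)]) = {n0, n3, n4, n5, n6, n7, n8, n9}
|Sat(AG A[¬r U (p ∨ a)])| = |{n0, n3, n4, n5, n6, n7, n8, n9}| = 8.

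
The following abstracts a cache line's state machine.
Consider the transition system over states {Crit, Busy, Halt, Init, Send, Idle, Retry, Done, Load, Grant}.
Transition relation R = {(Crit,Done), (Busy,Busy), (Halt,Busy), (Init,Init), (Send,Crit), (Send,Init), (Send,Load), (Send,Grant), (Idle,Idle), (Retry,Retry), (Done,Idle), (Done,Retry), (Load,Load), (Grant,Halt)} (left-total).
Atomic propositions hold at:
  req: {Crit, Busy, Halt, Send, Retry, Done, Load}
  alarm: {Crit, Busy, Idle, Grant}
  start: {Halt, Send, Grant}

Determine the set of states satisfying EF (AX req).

{Crit, Busy, Halt, Send, Retry, Done, Load, Grant}

Sat(AX req) = {s : every successor in {Crit, Busy, Halt, Send, Retry, Done, Load}} = {Crit, Busy, Halt, Retry, Load, Grant}
EF (AX req): least fixpoint, start Z0 = {Crit, Busy, Halt, Retry, Load, Grant}, add states with some successor in Z. Z1 = {Crit, Busy, Halt, Send, Retry, Done, Load, Grant}; fixed.
Sat(EF (AX req)) = {Crit, Busy, Halt, Send, Retry, Done, Load, Grant}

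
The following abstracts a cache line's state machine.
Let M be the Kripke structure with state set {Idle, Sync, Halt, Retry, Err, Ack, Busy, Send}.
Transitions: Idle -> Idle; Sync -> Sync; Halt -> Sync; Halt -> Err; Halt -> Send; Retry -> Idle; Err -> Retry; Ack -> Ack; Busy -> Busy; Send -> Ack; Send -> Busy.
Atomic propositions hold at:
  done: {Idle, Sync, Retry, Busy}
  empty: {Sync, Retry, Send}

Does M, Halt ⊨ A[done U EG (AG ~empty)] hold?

No

Sat(~empty) = {Idle, Halt, Err, Ack, Busy}
AG ~empty: greatest fixpoint, start Z0 = {Idle, Halt, Err, Ack, Busy}, keep only states in Sat with every successor in Z. Z1 = {Idle, Ack, Busy}; fixed.
Sat(AG ~empty) = {Idle, Ack, Busy}
EG (AG ~empty): greatest fixpoint, start Z0 = {Idle, Ack, Busy}, keep only states in Sat with some successor in Z. Already a fixed point.
Sat(EG (AG ~empty)) = {Idle, Ack, Busy}
A[done U EG (AG ~empty)]: least fixpoint, start Z0 = Sat(EG (AG ~empty)) = {Idle, Ack, Busy}, add states in Sat(done) with every successor in Z. Z1 = {Idle, Retry, Ack, Busy}; fixed.
Sat(A[done U EG (AG ~empty)]) = {Idle, Retry, Ack, Busy}
Halt ∉ Sat(A[done U EG (AG ~empty)]) = {Idle, Retry, Ack, Busy}, so the formula does not hold at Halt.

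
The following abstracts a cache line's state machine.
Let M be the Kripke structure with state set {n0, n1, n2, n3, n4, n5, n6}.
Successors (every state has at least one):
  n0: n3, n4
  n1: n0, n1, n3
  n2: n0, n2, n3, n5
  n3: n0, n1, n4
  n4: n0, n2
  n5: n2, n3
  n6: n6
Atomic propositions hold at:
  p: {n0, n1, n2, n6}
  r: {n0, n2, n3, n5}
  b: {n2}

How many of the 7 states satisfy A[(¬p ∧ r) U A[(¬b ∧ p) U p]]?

4

Sat(¬p) = {n3, n4, n5}
Sat(¬p ∧ r) = {n3, n5}
Sat(¬b) = {n0, n1, n3, n4, n5, n6}
Sat(¬b ∧ p) = {n0, n1, n6}
A[(¬b ∧ p) U p]: least fixpoint, start Z0 = Sat(p) = {n0, n1, n2, n6}, add states in Sat(¬b ∧ p) with every successor in Z. Already a fixed point.
Sat(A[(¬b ∧ p) U p]) = {n0, n1, n2, n6}
A[(¬p ∧ r) U A[(¬b ∧ p) U p]]: least fixpoint, start Z0 = Sat(A[(¬b ∧ p) U p]) = {n0, n1, n2, n6}, add states in Sat(¬p ∧ r) with every successor in Z. Already a fixed point.
Sat(A[(¬p ∧ r) U A[(¬b ∧ p) U p]]) = {n0, n1, n2, n6}
|Sat(A[(¬p ∧ r) U A[(¬b ∧ p) U p]])| = |{n0, n1, n2, n6}| = 4.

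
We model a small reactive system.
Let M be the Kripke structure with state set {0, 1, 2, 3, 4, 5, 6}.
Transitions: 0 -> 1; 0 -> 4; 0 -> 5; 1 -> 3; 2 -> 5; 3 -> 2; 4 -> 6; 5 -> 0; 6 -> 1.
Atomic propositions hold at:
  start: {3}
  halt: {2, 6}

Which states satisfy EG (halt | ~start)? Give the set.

{0, 2, 5}

Sat(~start) = {0, 1, 2, 4, 5, 6}
Sat(halt | ~start) = {0, 1, 2, 4, 5, 6}
EG (halt | ~start): greatest fixpoint, start Z0 = {0, 1, 2, 4, 5, 6}, keep only states in Sat with some successor in Z. Z1 = {0, 2, 4, 5, 6}; Z2 = {0, 2, 4, 5}; Z3 = {0, 2, 5}; fixed.
Sat(EG (halt | ~start)) = {0, 2, 5}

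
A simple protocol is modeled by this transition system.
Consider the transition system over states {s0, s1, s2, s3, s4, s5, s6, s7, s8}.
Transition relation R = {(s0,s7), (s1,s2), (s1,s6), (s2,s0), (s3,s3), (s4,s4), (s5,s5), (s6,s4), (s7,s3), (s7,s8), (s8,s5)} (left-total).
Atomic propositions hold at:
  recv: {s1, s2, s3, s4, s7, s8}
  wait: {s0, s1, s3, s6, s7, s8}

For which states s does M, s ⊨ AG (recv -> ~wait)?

Sat(~wait) = {s2, s4, s5}
Sat(recv -> ~wait) = {s0, s2, s4, s5, s6}
AG (recv -> ~wait): greatest fixpoint, start Z0 = {s0, s2, s4, s5, s6}, keep only states in Sat with every successor in Z. Z1 = {s2, s4, s5, s6}; Z2 = {s4, s5, s6}; fixed.
Sat(AG (recv -> ~wait)) = {s4, s5, s6}

{s4, s5, s6}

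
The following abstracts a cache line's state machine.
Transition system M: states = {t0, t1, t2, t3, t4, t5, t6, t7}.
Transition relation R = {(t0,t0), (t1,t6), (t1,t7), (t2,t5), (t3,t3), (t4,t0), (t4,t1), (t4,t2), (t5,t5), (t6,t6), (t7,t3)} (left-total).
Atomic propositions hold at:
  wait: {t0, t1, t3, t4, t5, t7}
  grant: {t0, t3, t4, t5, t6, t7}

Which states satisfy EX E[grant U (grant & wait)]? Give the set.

{t0, t1, t2, t3, t4, t5, t7}

Sat(grant & wait) = {t0, t3, t4, t5, t7}
E[grant U (grant & wait)]: least fixpoint, start Z0 = Sat((grant & wait)) = {t0, t3, t4, t5, t7}, add states in Sat(grant) with some successor in Z. Already a fixed point.
Sat(E[grant U (grant & wait)]) = {t0, t3, t4, t5, t7}
Sat(EX E[grant U (grant & wait)]) = {s : some successor in {t0, t3, t4, t5, t7}} = {t0, t1, t2, t3, t4, t5, t7}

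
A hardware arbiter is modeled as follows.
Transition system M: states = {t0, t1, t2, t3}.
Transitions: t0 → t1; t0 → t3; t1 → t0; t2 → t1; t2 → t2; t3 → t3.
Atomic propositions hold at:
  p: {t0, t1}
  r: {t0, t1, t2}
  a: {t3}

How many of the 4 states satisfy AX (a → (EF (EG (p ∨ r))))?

2

Sat(p ∨ r) = {t0, t1, t2}
EG (p ∨ r): greatest fixpoint, start Z0 = {t0, t1, t2}, keep only states in Sat with some successor in Z. Already a fixed point.
Sat(EG (p ∨ r)) = {t0, t1, t2}
EF (EG (p ∨ r)): least fixpoint, start Z0 = {t0, t1, t2}, add states with some successor in Z. Already a fixed point.
Sat(EF (EG (p ∨ r))) = {t0, t1, t2}
Sat(a → (EF (EG (p ∨ r)))) = {t0, t1, t2}
Sat(AX (a → (EF (EG (p ∨ r))))) = {s : every successor in {t0, t1, t2}} = {t1, t2}
|Sat(AX (a → (EF (EG (p ∨ r)))))| = |{t1, t2}| = 2.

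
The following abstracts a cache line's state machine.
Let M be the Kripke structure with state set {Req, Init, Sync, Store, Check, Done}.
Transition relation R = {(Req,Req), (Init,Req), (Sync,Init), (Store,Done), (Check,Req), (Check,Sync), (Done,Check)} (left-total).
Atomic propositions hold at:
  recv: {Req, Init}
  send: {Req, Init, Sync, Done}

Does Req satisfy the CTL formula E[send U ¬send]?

No

Sat(¬send) = {Store, Check}
E[send U ¬send]: least fixpoint, start Z0 = Sat(¬send) = {Store, Check}, add states in Sat(send) with some successor in Z. Z1 = {Store, Check, Done}; fixed.
Sat(E[send U ¬send]) = {Store, Check, Done}
Req ∉ Sat(E[send U ¬send]) = {Store, Check, Done}, so the formula does not hold at Req.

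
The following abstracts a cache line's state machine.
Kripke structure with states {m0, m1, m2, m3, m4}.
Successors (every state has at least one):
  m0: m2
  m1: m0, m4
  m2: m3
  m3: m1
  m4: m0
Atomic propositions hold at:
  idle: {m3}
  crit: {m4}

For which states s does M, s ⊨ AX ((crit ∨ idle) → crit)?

{m0, m1, m3, m4}

Sat(crit ∨ idle) = {m3, m4}
Sat((crit ∨ idle) → crit) = {m0, m1, m2, m4}
Sat(AX ((crit ∨ idle) → crit)) = {s : every successor in {m0, m1, m2, m4}} = {m0, m1, m3, m4}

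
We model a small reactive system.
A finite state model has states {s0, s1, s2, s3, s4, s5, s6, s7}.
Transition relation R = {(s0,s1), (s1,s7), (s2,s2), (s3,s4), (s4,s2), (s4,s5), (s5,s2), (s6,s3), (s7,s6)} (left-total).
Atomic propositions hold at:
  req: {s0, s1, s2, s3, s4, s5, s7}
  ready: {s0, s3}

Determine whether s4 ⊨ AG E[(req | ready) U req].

Sat(req | ready) = {s0, s1, s2, s3, s4, s5, s7}
E[(req | ready) U req]: least fixpoint, start Z0 = Sat(req) = {s0, s1, s2, s3, s4, s5, s7}, add states in Sat(req | ready) with some successor in Z. Already a fixed point.
Sat(E[(req | ready) U req]) = {s0, s1, s2, s3, s4, s5, s7}
AG E[(req | ready) U req]: greatest fixpoint, start Z0 = {s0, s1, s2, s3, s4, s5, s7}, keep only states in Sat with every successor in Z. Z1 = {s0, s1, s2, s3, s4, s5}; Z2 = {s0, s2, s3, s4, s5}; Z3 = {s2, s3, s4, s5}; fixed.
Sat(AG E[(req | ready) U req]) = {s2, s3, s4, s5}
s4 ∈ Sat(AG E[(req | ready) U req]) = {s2, s3, s4, s5}, so the formula holds at s4.

Yes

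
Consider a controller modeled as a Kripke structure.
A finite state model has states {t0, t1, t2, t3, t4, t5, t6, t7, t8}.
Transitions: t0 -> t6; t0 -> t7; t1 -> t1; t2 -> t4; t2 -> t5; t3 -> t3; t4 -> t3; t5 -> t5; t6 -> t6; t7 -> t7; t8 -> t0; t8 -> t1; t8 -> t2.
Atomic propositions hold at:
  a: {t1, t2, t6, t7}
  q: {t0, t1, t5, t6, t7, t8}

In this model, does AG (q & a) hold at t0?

Sat(q & a) = {t1, t6, t7}
AG (q & a): greatest fixpoint, start Z0 = {t1, t6, t7}, keep only states in Sat with every successor in Z. Already a fixed point.
Sat(AG (q & a)) = {t1, t6, t7}
t0 ∉ Sat(AG (q & a)) = {t1, t6, t7}, so the formula does not hold at t0.

No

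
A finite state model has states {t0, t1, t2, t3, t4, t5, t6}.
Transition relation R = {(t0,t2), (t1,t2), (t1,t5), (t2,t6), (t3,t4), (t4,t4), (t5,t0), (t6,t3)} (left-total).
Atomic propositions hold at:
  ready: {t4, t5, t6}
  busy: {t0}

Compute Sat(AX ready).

Sat(AX ready) = {s : every successor in {t4, t5, t6}} = {t2, t3, t4}

{t2, t3, t4}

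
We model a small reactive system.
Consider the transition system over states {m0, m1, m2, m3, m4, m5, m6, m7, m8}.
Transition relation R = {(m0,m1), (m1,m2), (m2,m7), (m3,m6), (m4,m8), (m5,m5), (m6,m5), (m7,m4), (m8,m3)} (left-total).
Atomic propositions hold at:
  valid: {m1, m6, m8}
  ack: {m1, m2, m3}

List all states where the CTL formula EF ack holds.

{m0, m1, m2, m3, m4, m7, m8}

EF ack: least fixpoint, start Z0 = {m1, m2, m3}, add states with some successor in Z. Z1 = {m0, m1, m2, m3, m8}; Z2 = {m0, m1, m2, m3, m4, m8}; Z3 = {m0, m1, m2, m3, m4, m7, m8}; fixed.
Sat(EF ack) = {m0, m1, m2, m3, m4, m7, m8}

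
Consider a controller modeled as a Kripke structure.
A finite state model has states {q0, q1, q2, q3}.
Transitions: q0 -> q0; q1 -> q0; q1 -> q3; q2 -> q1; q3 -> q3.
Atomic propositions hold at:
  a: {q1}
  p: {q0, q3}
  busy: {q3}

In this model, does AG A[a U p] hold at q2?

A[a U p]: least fixpoint, start Z0 = Sat(p) = {q0, q3}, add states in Sat(a) with every successor in Z. Z1 = {q0, q1, q3}; fixed.
Sat(A[a U p]) = {q0, q1, q3}
AG A[a U p]: greatest fixpoint, start Z0 = {q0, q1, q3}, keep only states in Sat with every successor in Z. Already a fixed point.
Sat(AG A[a U p]) = {q0, q1, q3}
q2 ∉ Sat(AG A[a U p]) = {q0, q1, q3}, so the formula does not hold at q2.

No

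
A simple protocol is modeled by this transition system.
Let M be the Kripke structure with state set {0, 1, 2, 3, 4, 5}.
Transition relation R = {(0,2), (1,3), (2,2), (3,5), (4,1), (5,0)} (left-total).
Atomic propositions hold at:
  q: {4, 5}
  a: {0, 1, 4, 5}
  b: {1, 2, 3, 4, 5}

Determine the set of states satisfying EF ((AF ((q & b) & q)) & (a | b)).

Sat(q & b) = {4, 5}
Sat((q & b) & q) = {4, 5}
AF ((q & b) & q): least fixpoint, start Z0 = {4, 5}, add states with every successor in Z. Z1 = {3, 4, 5}; Z2 = {1, 3, 4, 5}; fixed.
Sat(AF ((q & b) & q)) = {1, 3, 4, 5}
Sat(a | b) = {0, 1, 2, 3, 4, 5}
Sat((AF ((q & b) & q)) & (a | b)) = {1, 3, 4, 5}
EF ((AF ((q & b) & q)) & (a | b)): least fixpoint, start Z0 = {1, 3, 4, 5}, add states with some successor in Z. Already a fixed point.
Sat(EF ((AF ((q & b) & q)) & (a | b))) = {1, 3, 4, 5}

{1, 3, 4, 5}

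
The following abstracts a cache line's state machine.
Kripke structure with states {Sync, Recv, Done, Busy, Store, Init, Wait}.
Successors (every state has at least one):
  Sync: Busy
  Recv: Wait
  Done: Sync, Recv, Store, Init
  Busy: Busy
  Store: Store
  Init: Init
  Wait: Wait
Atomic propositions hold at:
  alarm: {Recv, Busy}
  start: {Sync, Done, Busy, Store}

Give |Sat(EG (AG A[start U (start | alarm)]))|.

3

Sat(start | alarm) = {Sync, Recv, Done, Busy, Store}
A[start U (start | alarm)]: least fixpoint, start Z0 = Sat((start | alarm)) = {Sync, Recv, Done, Busy, Store}, add states in Sat(start) with every successor in Z. Already a fixed point.
Sat(A[start U (start | alarm)]) = {Sync, Recv, Done, Busy, Store}
AG A[start U (start | alarm)]: greatest fixpoint, start Z0 = {Sync, Recv, Done, Busy, Store}, keep only states in Sat with every successor in Z. Z1 = {Sync, Busy, Store}; fixed.
Sat(AG A[start U (start | alarm)]) = {Sync, Busy, Store}
EG (AG A[start U (start | alarm)]): greatest fixpoint, start Z0 = {Sync, Busy, Store}, keep only states in Sat with some successor in Z. Already a fixed point.
Sat(EG (AG A[start U (start | alarm)])) = {Sync, Busy, Store}
|Sat(EG (AG A[start U (start | alarm)]))| = |{Sync, Busy, Store}| = 3.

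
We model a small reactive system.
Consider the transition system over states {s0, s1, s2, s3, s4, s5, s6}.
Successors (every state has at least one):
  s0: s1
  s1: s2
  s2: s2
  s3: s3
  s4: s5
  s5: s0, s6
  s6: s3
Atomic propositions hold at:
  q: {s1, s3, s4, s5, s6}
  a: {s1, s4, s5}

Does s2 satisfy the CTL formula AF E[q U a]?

E[q U a]: least fixpoint, start Z0 = Sat(a) = {s1, s4, s5}, add states in Sat(q) with some successor in Z. Already a fixed point.
Sat(E[q U a]) = {s1, s4, s5}
AF E[q U a]: least fixpoint, start Z0 = {s1, s4, s5}, add states with every successor in Z. Z1 = {s0, s1, s4, s5}; fixed.
Sat(AF E[q U a]) = {s0, s1, s4, s5}
s2 ∉ Sat(AF E[q U a]) = {s0, s1, s4, s5}, so the formula does not hold at s2.

No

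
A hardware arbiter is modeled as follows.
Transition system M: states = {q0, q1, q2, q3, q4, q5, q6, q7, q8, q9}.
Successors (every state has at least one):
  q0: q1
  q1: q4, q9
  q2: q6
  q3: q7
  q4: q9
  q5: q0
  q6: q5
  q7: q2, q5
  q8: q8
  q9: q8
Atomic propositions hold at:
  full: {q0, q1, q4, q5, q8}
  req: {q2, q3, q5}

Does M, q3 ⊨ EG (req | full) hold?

Sat(req | full) = {q0, q1, q2, q3, q4, q5, q8}
EG (req | full): greatest fixpoint, start Z0 = {q0, q1, q2, q3, q4, q5, q8}, keep only states in Sat with some successor in Z. Z1 = {q0, q1, q5, q8}; Z2 = {q0, q5, q8}; Z3 = {q5, q8}; Z4 = {q8}; fixed.
Sat(EG (req | full)) = {q8}
q3 ∉ Sat(EG (req | full)) = {q8}, so the formula does not hold at q3.

No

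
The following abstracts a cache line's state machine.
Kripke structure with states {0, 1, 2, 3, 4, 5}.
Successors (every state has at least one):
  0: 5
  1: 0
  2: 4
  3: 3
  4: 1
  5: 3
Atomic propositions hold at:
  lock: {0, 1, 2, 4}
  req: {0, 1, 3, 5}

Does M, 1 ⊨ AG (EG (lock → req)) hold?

Yes

Sat(lock → req) = {0, 1, 3, 5}
EG (lock → req): greatest fixpoint, start Z0 = {0, 1, 3, 5}, keep only states in Sat with some successor in Z. Already a fixed point.
Sat(EG (lock → req)) = {0, 1, 3, 5}
AG (EG (lock → req)): greatest fixpoint, start Z0 = {0, 1, 3, 5}, keep only states in Sat with every successor in Z. Already a fixed point.
Sat(AG (EG (lock → req))) = {0, 1, 3, 5}
1 ∈ Sat(AG (EG (lock → req))) = {0, 1, 3, 5}, so the formula holds at 1.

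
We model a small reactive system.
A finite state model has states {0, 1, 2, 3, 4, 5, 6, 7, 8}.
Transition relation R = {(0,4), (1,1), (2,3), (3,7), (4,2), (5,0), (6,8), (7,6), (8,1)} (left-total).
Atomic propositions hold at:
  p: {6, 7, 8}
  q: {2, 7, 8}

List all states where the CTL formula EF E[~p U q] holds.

{0, 2, 3, 4, 5, 6, 7, 8}

Sat(~p) = {0, 1, 2, 3, 4, 5}
E[~p U q]: least fixpoint, start Z0 = Sat(q) = {2, 7, 8}, add states in Sat(~p) with some successor in Z. Z1 = {2, 3, 4, 7, 8}; Z2 = {0, 2, 3, 4, 7, 8}; Z3 = {0, 2, 3, 4, 5, 7, 8}; fixed.
Sat(E[~p U q]) = {0, 2, 3, 4, 5, 7, 8}
EF E[~p U q]: least fixpoint, start Z0 = {0, 2, 3, 4, 5, 7, 8}, add states with some successor in Z. Z1 = {0, 2, 3, 4, 5, 6, 7, 8}; fixed.
Sat(EF E[~p U q]) = {0, 2, 3, 4, 5, 6, 7, 8}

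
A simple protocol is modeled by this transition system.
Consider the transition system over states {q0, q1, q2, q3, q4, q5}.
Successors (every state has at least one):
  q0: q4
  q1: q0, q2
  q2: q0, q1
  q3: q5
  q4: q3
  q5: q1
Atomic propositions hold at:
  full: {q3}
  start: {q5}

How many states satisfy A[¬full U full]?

Sat(¬full) = {q0, q1, q2, q4, q5}
A[¬full U full]: least fixpoint, start Z0 = Sat(full) = {q3}, add states in Sat(¬full) with every successor in Z. Z1 = {q3, q4}; Z2 = {q0, q3, q4}; fixed.
Sat(A[¬full U full]) = {q0, q3, q4}
|Sat(A[¬full U full])| = |{q0, q3, q4}| = 3.

3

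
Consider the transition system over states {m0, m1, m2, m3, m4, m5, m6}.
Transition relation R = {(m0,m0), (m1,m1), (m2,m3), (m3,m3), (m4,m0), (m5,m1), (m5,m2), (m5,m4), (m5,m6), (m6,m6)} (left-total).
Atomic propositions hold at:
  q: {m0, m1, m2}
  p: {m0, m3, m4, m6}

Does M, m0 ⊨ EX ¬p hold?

Sat(¬p) = {m1, m2, m5}
Sat(EX ¬p) = {s : some successor in {m1, m2, m5}} = {m1, m5}
m0 ∉ Sat(EX ¬p) = {m1, m5}, so the formula does not hold at m0.

No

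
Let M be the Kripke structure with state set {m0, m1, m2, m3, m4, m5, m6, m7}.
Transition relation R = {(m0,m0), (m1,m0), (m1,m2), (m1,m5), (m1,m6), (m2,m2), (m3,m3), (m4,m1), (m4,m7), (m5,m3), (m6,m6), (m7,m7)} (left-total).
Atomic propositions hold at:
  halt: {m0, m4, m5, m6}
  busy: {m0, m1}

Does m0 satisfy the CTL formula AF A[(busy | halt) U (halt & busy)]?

Yes

Sat(busy | halt) = {m0, m1, m4, m5, m6}
Sat(halt & busy) = {m0}
A[(busy | halt) U (halt & busy)]: least fixpoint, start Z0 = Sat((halt & busy)) = {m0}, add states in Sat(busy | halt) with every successor in Z. Already a fixed point.
Sat(A[(busy | halt) U (halt & busy)]) = {m0}
AF A[(busy | halt) U (halt & busy)]: least fixpoint, start Z0 = {m0}, add states with every successor in Z. Already a fixed point.
Sat(AF A[(busy | halt) U (halt & busy)]) = {m0}
m0 ∈ Sat(AF A[(busy | halt) U (halt & busy)]) = {m0}, so the formula holds at m0.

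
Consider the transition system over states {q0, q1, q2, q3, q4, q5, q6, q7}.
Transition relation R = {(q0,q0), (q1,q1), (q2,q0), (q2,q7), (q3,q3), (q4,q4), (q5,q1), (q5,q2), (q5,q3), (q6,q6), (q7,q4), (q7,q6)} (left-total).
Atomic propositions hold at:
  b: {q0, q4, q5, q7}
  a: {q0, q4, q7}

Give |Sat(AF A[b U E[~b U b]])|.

Sat(~b) = {q1, q2, q3, q6}
E[~b U b]: least fixpoint, start Z0 = Sat(b) = {q0, q4, q5, q7}, add states in Sat(~b) with some successor in Z. Z1 = {q0, q2, q4, q5, q7}; fixed.
Sat(E[~b U b]) = {q0, q2, q4, q5, q7}
A[b U E[~b U b]]: least fixpoint, start Z0 = Sat(E[~b U b]) = {q0, q2, q4, q5, q7}, add states in Sat(b) with every successor in Z. Already a fixed point.
Sat(A[b U E[~b U b]]) = {q0, q2, q4, q5, q7}
AF A[b U E[~b U b]]: least fixpoint, start Z0 = {q0, q2, q4, q5, q7}, add states with every successor in Z. Already a fixed point.
Sat(AF A[b U E[~b U b]]) = {q0, q2, q4, q5, q7}
|Sat(AF A[b U E[~b U b]])| = |{q0, q2, q4, q5, q7}| = 5.

5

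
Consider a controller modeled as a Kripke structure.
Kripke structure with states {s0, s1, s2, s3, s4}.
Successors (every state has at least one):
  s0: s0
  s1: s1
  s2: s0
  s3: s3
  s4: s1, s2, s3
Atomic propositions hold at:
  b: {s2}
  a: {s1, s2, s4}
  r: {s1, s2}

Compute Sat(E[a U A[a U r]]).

A[a U r]: least fixpoint, start Z0 = Sat(r) = {s1, s2}, add states in Sat(a) with every successor in Z. Already a fixed point.
Sat(A[a U r]) = {s1, s2}
E[a U A[a U r]]: least fixpoint, start Z0 = Sat(A[a U r]) = {s1, s2}, add states in Sat(a) with some successor in Z. Z1 = {s1, s2, s4}; fixed.
Sat(E[a U A[a U r]]) = {s1, s2, s4}

{s1, s2, s4}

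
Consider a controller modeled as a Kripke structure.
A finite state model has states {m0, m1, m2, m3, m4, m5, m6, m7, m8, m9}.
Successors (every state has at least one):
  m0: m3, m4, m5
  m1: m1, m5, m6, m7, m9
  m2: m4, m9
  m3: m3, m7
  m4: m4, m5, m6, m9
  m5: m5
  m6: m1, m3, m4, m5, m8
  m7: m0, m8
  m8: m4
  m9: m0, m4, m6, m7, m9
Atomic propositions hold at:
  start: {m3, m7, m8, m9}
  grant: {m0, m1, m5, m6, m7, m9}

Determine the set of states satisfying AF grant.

{m0, m1, m5, m6, m7, m9}

AF grant: least fixpoint, start Z0 = {m0, m1, m5, m6, m7, m9}, add states with every successor in Z. Already a fixed point.
Sat(AF grant) = {m0, m1, m5, m6, m7, m9}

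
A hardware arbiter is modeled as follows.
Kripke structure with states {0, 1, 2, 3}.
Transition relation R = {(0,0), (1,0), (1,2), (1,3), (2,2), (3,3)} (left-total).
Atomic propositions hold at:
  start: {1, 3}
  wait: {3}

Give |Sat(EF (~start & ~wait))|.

Sat(~start) = {0, 2}
Sat(~wait) = {0, 1, 2}
Sat(~start & ~wait) = {0, 2}
EF (~start & ~wait): least fixpoint, start Z0 = {0, 2}, add states with some successor in Z. Z1 = {0, 1, 2}; fixed.
Sat(EF (~start & ~wait)) = {0, 1, 2}
|Sat(EF (~start & ~wait))| = |{0, 1, 2}| = 3.

3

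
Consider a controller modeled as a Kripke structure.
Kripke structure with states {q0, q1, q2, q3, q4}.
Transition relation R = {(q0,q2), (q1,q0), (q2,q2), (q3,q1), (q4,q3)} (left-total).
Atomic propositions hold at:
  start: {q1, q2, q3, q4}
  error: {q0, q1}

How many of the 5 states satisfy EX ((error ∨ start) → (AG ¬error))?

Sat(error ∨ start) = {q0, q1, q2, q3, q4}
Sat(¬error) = {q2, q3, q4}
AG ¬error: greatest fixpoint, start Z0 = {q2, q3, q4}, keep only states in Sat with every successor in Z. Z1 = {q2, q4}; Z2 = {q2}; fixed.
Sat(AG ¬error) = {q2}
Sat((error ∨ start) → (AG ¬error)) = {q2}
Sat(EX ((error ∨ start) → (AG ¬error))) = {s : some successor in {q2}} = {q0, q2}
|Sat(EX ((error ∨ start) → (AG ¬error)))| = |{q0, q2}| = 2.

2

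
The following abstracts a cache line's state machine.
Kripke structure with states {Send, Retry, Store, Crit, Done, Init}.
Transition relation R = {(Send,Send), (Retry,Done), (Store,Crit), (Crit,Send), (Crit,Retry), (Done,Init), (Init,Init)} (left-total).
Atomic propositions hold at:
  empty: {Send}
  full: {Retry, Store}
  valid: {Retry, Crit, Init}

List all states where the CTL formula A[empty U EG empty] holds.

EG empty: greatest fixpoint, start Z0 = {Send}, keep only states in Sat with some successor in Z. Already a fixed point.
Sat(EG empty) = {Send}
A[empty U EG empty]: least fixpoint, start Z0 = Sat(EG empty) = {Send}, add states in Sat(empty) with every successor in Z. Already a fixed point.
Sat(A[empty U EG empty]) = {Send}

{Send}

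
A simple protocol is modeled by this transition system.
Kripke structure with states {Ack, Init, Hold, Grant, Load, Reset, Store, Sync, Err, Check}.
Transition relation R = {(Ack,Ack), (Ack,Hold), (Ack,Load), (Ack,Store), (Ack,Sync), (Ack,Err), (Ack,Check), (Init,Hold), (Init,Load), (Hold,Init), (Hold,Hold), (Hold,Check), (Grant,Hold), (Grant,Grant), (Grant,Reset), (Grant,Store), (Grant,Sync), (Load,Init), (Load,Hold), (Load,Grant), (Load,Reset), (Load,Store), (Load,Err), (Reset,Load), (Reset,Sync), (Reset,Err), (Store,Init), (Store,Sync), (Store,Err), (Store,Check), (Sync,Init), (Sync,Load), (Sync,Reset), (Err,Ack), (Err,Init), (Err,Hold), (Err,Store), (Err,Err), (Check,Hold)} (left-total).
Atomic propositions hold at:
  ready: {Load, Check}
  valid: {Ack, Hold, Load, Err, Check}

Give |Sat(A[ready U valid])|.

5

A[ready U valid]: least fixpoint, start Z0 = Sat(valid) = {Ack, Hold, Load, Err, Check}, add states in Sat(ready) with every successor in Z. Already a fixed point.
Sat(A[ready U valid]) = {Ack, Hold, Load, Err, Check}
|Sat(A[ready U valid])| = |{Ack, Hold, Load, Err, Check}| = 5.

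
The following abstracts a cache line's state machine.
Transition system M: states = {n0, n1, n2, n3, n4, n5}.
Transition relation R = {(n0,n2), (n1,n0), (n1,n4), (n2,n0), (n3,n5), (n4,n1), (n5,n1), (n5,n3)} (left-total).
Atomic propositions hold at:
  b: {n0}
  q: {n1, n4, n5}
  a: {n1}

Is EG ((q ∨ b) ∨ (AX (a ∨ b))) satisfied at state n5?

Sat(q ∨ b) = {n0, n1, n4, n5}
Sat(a ∨ b) = {n0, n1}
Sat(AX (a ∨ b)) = {s : every successor in {n0, n1}} = {n2, n4}
Sat((q ∨ b) ∨ (AX (a ∨ b))) = {n0, n1, n2, n4, n5}
EG ((q ∨ b) ∨ (AX (a ∨ b))): greatest fixpoint, start Z0 = {n0, n1, n2, n4, n5}, keep only states in Sat with some successor in Z. Already a fixed point.
Sat(EG ((q ∨ b) ∨ (AX (a ∨ b)))) = {n0, n1, n2, n4, n5}
n5 ∈ Sat(EG ((q ∨ b) ∨ (AX (a ∨ b)))) = {n0, n1, n2, n4, n5}, so the formula holds at n5.

Yes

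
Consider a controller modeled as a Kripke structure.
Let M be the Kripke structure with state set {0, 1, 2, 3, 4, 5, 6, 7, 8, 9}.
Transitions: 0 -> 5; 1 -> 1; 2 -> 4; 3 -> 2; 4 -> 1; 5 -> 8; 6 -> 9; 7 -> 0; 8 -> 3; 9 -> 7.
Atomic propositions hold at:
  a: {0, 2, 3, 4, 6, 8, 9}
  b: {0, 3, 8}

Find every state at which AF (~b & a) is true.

Sat(~b) = {1, 2, 4, 5, 6, 7, 9}
Sat(~b & a) = {2, 4, 6, 9}
AF (~b & a): least fixpoint, start Z0 = {2, 4, 6, 9}, add states with every successor in Z. Z1 = {2, 3, 4, 6, 9}; Z2 = {2, 3, 4, 6, 8, 9}; Z3 = {2, 3, 4, 5, 6, 8, 9}; Z4 = {0, 2, 3, 4, 5, 6, 8, 9}; Z5 = {0, 2, 3, 4, 5, 6, 7, 8, 9}; fixed.
Sat(AF (~b & a)) = {0, 2, 3, 4, 5, 6, 7, 8, 9}

{0, 2, 3, 4, 5, 6, 7, 8, 9}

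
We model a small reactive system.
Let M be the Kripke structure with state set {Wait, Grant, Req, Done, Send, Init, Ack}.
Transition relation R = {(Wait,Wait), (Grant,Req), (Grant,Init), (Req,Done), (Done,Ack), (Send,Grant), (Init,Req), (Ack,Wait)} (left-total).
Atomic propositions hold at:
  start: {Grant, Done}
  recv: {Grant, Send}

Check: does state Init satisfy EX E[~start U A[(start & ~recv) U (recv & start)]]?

Sat(~start) = {Wait, Req, Send, Init, Ack}
Sat(~recv) = {Wait, Req, Done, Init, Ack}
Sat(start & ~recv) = {Done}
Sat(recv & start) = {Grant}
A[(start & ~recv) U (recv & start)]: least fixpoint, start Z0 = Sat((recv & start)) = {Grant}, add states in Sat(start & ~recv) with every successor in Z. Already a fixed point.
Sat(A[(start & ~recv) U (recv & start)]) = {Grant}
E[~start U A[(start & ~recv) U (recv & start)]]: least fixpoint, start Z0 = Sat(A[(start & ~recv) U (recv & start)]) = {Grant}, add states in Sat(~start) with some successor in Z. Z1 = {Grant, Send}; fixed.
Sat(E[~start U A[(start & ~recv) U (recv & start)]]) = {Grant, Send}
Sat(EX E[~start U A[(start & ~recv) U (recv & start)]]) = {s : some successor in {Grant, Send}} = {Send}
Init ∉ Sat(EX E[~start U A[(start & ~recv) U (recv & start)]]) = {Send}, so the formula does not hold at Init.

No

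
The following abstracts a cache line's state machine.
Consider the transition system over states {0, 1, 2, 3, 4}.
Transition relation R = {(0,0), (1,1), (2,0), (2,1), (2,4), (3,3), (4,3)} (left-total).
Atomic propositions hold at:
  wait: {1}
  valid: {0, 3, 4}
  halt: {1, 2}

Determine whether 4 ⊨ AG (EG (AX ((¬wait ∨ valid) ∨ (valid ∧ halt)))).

Sat(¬wait) = {0, 2, 3, 4}
Sat(¬wait ∨ valid) = {0, 2, 3, 4}
Sat(valid ∧ halt) = ∅
Sat((¬wait ∨ valid) ∨ (valid ∧ halt)) = {0, 2, 3, 4}
Sat(AX ((¬wait ∨ valid) ∨ (valid ∧ halt))) = {s : every successor in {0, 2, 3, 4}} = {0, 3, 4}
EG (AX ((¬wait ∨ valid) ∨ (valid ∧ halt))): greatest fixpoint, start Z0 = {0, 3, 4}, keep only states in Sat with some successor in Z. Already a fixed point.
Sat(EG (AX ((¬wait ∨ valid) ∨ (valid ∧ halt)))) = {0, 3, 4}
AG (EG (AX ((¬wait ∨ valid) ∨ (valid ∧ halt)))): greatest fixpoint, start Z0 = {0, 3, 4}, keep only states in Sat with every successor in Z. Already a fixed point.
Sat(AG (EG (AX ((¬wait ∨ valid) ∨ (valid ∧ halt))))) = {0, 3, 4}
4 ∈ Sat(AG (EG (AX ((¬wait ∨ valid) ∨ (valid ∧ halt))))) = {0, 3, 4}, so the formula holds at 4.

Yes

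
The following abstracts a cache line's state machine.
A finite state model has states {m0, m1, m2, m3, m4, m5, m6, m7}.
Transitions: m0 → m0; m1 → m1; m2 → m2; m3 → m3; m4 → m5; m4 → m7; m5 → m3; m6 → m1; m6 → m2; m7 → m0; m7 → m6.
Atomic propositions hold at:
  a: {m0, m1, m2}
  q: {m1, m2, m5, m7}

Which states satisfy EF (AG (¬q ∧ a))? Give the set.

{m0, m4, m7}

Sat(¬q) = {m0, m3, m4, m6}
Sat(¬q ∧ a) = {m0}
AG (¬q ∧ a): greatest fixpoint, start Z0 = {m0}, keep only states in Sat with every successor in Z. Already a fixed point.
Sat(AG (¬q ∧ a)) = {m0}
EF (AG (¬q ∧ a)): least fixpoint, start Z0 = {m0}, add states with some successor in Z. Z1 = {m0, m7}; Z2 = {m0, m4, m7}; fixed.
Sat(EF (AG (¬q ∧ a))) = {m0, m4, m7}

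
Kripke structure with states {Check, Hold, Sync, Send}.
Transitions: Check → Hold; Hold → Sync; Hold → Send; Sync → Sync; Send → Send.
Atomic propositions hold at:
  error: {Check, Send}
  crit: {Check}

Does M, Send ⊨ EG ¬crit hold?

Yes

Sat(¬crit) = {Hold, Sync, Send}
EG ¬crit: greatest fixpoint, start Z0 = {Hold, Sync, Send}, keep only states in Sat with some successor in Z. Already a fixed point.
Sat(EG ¬crit) = {Hold, Sync, Send}
Send ∈ Sat(EG ¬crit) = {Hold, Sync, Send}, so the formula holds at Send.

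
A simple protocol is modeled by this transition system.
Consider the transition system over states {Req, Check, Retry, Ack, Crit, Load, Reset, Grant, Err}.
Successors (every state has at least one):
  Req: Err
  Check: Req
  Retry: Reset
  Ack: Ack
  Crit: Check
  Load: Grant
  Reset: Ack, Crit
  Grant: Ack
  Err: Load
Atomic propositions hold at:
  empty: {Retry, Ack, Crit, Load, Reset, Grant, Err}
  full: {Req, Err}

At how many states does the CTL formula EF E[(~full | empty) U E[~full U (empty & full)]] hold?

Sat(~full) = {Check, Retry, Ack, Crit, Load, Reset, Grant}
Sat(~full | empty) = {Check, Retry, Ack, Crit, Load, Reset, Grant, Err}
Sat(empty & full) = {Err}
E[~full U (empty & full)]: least fixpoint, start Z0 = Sat((empty & full)) = {Err}, add states in Sat(~full) with some successor in Z. Already a fixed point.
Sat(E[~full U (empty & full)]) = {Err}
E[(~full | empty) U E[~full U (empty & full)]]: least fixpoint, start Z0 = Sat(E[~full U (empty & full)]) = {Err}, add states in Sat(~full | empty) with some successor in Z. Already a fixed point.
Sat(E[(~full | empty) U E[~full U (empty & full)]]) = {Err}
EF E[(~full | empty) U E[~full U (empty & full)]]: least fixpoint, start Z0 = {Err}, add states with some successor in Z. Z1 = {Req, Err}; Z2 = {Req, Check, Err}; Z3 = {Req, Check, Crit, Err}; Z4 = {Req, Check, Crit, Reset, Err}; Z5 = {Req, Check, Retry, Crit, Reset, Err}; fixed.
Sat(EF E[(~full | empty) U E[~full U (empty & full)]]) = {Req, Check, Retry, Crit, Reset, Err}
|Sat(EF E[(~full | empty) U E[~full U (empty & full)]])| = |{Req, Check, Retry, Crit, Reset, Err}| = 6.

6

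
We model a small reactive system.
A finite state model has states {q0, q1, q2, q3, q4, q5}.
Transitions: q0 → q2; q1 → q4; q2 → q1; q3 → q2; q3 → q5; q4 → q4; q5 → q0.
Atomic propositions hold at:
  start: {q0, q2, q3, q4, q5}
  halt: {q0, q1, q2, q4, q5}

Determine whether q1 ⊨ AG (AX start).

Yes

Sat(AX start) = {s : every successor in {q0, q2, q3, q4, q5}} = {q0, q1, q3, q4, q5}
AG (AX start): greatest fixpoint, start Z0 = {q0, q1, q3, q4, q5}, keep only states in Sat with every successor in Z. Z1 = {q1, q4, q5}; Z2 = {q1, q4}; fixed.
Sat(AG (AX start)) = {q1, q4}
q1 ∈ Sat(AG (AX start)) = {q1, q4}, so the formula holds at q1.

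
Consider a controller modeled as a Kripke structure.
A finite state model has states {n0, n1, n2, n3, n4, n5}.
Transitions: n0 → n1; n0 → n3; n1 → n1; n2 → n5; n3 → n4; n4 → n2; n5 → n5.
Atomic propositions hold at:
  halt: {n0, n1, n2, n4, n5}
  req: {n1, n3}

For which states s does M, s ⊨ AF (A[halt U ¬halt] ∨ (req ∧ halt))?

{n0, n1, n3}

Sat(¬halt) = {n3}
A[halt U ¬halt]: least fixpoint, start Z0 = Sat(¬halt) = {n3}, add states in Sat(halt) with every successor in Z. Already a fixed point.
Sat(A[halt U ¬halt]) = {n3}
Sat(req ∧ halt) = {n1}
Sat(A[halt U ¬halt] ∨ (req ∧ halt)) = {n1, n3}
AF (A[halt U ¬halt] ∨ (req ∧ halt)): least fixpoint, start Z0 = {n1, n3}, add states with every successor in Z. Z1 = {n0, n1, n3}; fixed.
Sat(AF (A[halt U ¬halt] ∨ (req ∧ halt))) = {n0, n1, n3}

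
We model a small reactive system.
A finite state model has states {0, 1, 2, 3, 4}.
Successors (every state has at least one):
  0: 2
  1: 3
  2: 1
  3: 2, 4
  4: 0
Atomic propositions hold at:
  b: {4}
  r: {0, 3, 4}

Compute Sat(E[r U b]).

{3, 4}

E[r U b]: least fixpoint, start Z0 = Sat(b) = {4}, add states in Sat(r) with some successor in Z. Z1 = {3, 4}; fixed.
Sat(E[r U b]) = {3, 4}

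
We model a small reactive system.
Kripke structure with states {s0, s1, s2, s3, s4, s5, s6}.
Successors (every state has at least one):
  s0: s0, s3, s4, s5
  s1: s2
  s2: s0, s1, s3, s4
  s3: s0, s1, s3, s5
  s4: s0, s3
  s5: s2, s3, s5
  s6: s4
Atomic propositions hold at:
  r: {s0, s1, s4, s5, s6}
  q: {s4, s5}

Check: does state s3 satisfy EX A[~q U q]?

Sat(~q) = {s0, s1, s2, s3, s6}
A[~q U q]: least fixpoint, start Z0 = Sat(q) = {s4, s5}, add states in Sat(~q) with every successor in Z. Z1 = {s4, s5, s6}; fixed.
Sat(A[~q U q]) = {s4, s5, s6}
Sat(EX A[~q U q]) = {s : some successor in {s4, s5, s6}} = {s0, s2, s3, s5, s6}
s3 ∈ Sat(EX A[~q U q]) = {s0, s2, s3, s5, s6}, so the formula holds at s3.

Yes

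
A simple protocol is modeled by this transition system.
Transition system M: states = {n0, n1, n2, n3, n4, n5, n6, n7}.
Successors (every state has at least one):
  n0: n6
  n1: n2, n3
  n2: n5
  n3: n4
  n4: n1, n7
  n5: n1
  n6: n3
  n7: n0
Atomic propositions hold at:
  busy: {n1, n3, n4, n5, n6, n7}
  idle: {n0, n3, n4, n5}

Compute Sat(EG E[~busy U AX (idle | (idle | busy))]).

Sat(~busy) = {n0, n2}
Sat(idle | busy) = {n0, n1, n3, n4, n5, n6, n7}
Sat(idle | (idle | busy)) = {n0, n1, n3, n4, n5, n6, n7}
Sat(AX (idle | (idle | busy))) = {s : every successor in {n0, n1, n3, n4, n5, n6, n7}} = {n0, n2, n3, n4, n5, n6, n7}
E[~busy U AX (idle | (idle | busy))]: least fixpoint, start Z0 = Sat(AX (idle | (idle | busy))) = {n0, n2, n3, n4, n5, n6, n7}, add states in Sat(~busy) with some successor in Z. Already a fixed point.
Sat(E[~busy U AX (idle | (idle | busy))]) = {n0, n2, n3, n4, n5, n6, n7}
EG E[~busy U AX (idle | (idle | busy))]: greatest fixpoint, start Z0 = {n0, n2, n3, n4, n5, n6, n7}, keep only states in Sat with some successor in Z. Z1 = {n0, n2, n3, n4, n6, n7}; Z2 = {n0, n3, n4, n6, n7}; fixed.
Sat(EG E[~busy U AX (idle | (idle | busy))]) = {n0, n3, n4, n6, n7}

{n0, n3, n4, n6, n7}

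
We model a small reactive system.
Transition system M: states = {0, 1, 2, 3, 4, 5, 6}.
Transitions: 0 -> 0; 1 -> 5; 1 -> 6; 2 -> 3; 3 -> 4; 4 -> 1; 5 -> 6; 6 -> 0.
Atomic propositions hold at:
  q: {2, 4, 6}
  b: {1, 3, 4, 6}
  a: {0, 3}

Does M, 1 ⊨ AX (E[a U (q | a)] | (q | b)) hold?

No

Sat(q | a) = {0, 2, 3, 4, 6}
E[a U (q | a)]: least fixpoint, start Z0 = Sat((q | a)) = {0, 2, 3, 4, 6}, add states in Sat(a) with some successor in Z. Already a fixed point.
Sat(E[a U (q | a)]) = {0, 2, 3, 4, 6}
Sat(q | b) = {1, 2, 3, 4, 6}
Sat(E[a U (q | a)] | (q | b)) = {0, 1, 2, 3, 4, 6}
Sat(AX (E[a U (q | a)] | (q | b))) = {s : every successor in {0, 1, 2, 3, 4, 6}} = {0, 2, 3, 4, 5, 6}
1 ∉ Sat(AX (E[a U (q | a)] | (q | b))) = {0, 2, 3, 4, 5, 6}, so the formula does not hold at 1.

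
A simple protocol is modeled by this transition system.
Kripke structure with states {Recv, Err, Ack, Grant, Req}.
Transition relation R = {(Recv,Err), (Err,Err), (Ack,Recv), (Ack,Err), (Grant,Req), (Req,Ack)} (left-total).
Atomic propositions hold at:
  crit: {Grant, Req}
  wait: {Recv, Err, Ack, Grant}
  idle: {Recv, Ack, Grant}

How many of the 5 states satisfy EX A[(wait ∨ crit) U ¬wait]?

Sat(wait ∨ crit) = {Recv, Err, Ack, Grant, Req}
Sat(¬wait) = {Req}
A[(wait ∨ crit) U ¬wait]: least fixpoint, start Z0 = Sat(¬wait) = {Req}, add states in Sat(wait ∨ crit) with every successor in Z. Z1 = {Grant, Req}; fixed.
Sat(A[(wait ∨ crit) U ¬wait]) = {Grant, Req}
Sat(EX A[(wait ∨ crit) U ¬wait]) = {s : some successor in {Grant, Req}} = {Grant}
|Sat(EX A[(wait ∨ crit) U ¬wait])| = |{Grant}| = 1.

1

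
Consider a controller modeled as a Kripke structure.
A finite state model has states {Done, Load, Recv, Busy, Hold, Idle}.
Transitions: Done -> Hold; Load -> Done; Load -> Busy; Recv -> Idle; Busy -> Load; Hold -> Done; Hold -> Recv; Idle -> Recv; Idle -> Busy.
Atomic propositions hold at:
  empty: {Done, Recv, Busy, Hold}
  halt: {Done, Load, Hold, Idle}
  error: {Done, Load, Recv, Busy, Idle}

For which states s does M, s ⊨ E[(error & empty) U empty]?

Sat(error & empty) = {Done, Recv, Busy}
E[(error & empty) U empty]: least fixpoint, start Z0 = Sat(empty) = {Done, Recv, Busy, Hold}, add states in Sat(error & empty) with some successor in Z. Already a fixed point.
Sat(E[(error & empty) U empty]) = {Done, Recv, Busy, Hold}

{Done, Recv, Busy, Hold}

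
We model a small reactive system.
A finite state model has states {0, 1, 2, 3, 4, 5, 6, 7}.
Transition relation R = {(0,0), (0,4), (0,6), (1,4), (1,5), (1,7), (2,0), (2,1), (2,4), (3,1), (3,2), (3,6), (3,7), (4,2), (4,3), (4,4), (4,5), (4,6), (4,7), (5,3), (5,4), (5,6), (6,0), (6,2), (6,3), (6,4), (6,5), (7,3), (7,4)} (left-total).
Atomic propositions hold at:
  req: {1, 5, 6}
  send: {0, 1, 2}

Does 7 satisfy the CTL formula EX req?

Sat(EX req) = {s : some successor in {1, 5, 6}} = {0, 1, 2, 3, 4, 5, 6}
7 ∉ Sat(EX req) = {0, 1, 2, 3, 4, 5, 6}, so the formula does not hold at 7.

No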